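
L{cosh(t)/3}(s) s/(3 * (s^2 - 1))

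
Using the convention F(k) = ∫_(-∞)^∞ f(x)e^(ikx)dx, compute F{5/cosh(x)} 5*pi/cosh(pi*k/2)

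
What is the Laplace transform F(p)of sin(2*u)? 2/(p^2 + 4)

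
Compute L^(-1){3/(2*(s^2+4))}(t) 3*sin(2*t)/4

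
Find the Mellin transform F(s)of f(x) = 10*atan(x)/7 -5*pi*sec(pi*s/2)/(7*s)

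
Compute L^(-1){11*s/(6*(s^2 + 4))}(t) 11*cos(2*t)/6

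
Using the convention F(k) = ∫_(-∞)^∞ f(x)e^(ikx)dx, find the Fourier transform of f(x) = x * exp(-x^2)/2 I * sqrt(pi) * k * exp(-k^2/4)/4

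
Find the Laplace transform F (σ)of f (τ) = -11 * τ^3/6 -11/σ^4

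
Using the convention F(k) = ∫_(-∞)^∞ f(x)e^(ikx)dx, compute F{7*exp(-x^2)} 7*sqrt(pi)*exp(-k^2/4)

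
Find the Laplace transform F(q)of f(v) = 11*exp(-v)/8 11/(8*(q + 1))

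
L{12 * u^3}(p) 72/p^4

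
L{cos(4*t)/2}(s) s/(2*(s^2 + 16))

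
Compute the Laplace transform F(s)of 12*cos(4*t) 12*s/(s^2+16)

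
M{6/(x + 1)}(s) 6 * pi * csc(pi * s)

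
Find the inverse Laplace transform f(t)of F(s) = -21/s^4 -7 * t^3/2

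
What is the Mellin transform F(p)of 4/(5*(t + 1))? 4*pi*csc(pi*p)/5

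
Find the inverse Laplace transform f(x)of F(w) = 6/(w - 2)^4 x^3*exp(2*x)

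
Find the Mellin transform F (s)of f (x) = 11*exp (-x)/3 11*gamma (s)/3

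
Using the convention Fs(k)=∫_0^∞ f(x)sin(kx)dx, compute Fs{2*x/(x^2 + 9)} pi*exp(-3*k)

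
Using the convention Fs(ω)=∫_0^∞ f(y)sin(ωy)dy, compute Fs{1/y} pi/2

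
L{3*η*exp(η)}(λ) 3/(λ - 1)^2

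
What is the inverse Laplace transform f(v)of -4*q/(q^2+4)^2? -v*sin(2*v)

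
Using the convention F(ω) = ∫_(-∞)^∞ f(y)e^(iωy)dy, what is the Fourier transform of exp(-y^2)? sqrt(pi)*exp(-ω^2/4)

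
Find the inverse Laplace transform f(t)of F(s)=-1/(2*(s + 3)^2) -t*exp(-3*t)/2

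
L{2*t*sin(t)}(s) 4*s/(s^2 + 1)^2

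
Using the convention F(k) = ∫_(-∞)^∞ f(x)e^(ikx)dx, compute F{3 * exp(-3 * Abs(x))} 18/(k^2 + 9)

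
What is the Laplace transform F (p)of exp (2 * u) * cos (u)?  (p - 2)/ ( (p - 2)^2 + 1)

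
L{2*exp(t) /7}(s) 2/(7*(s - 1) ) 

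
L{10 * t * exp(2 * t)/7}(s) 10/(7 * (s - 2)^2)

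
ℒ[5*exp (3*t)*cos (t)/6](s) 5*(s - 3)/ (6*( (s - 3)^2 + 1))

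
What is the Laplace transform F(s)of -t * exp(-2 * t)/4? -1/(4 * (s + 2)^2)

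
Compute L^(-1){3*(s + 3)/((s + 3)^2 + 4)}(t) 3*exp(-3*t)*cos(2*t)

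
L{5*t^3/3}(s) 10/s^4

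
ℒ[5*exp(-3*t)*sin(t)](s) 5/((s + 3)^2 + 1)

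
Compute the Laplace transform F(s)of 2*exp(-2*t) 2/(s + 2)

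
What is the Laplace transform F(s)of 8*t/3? 8/(3*s^2)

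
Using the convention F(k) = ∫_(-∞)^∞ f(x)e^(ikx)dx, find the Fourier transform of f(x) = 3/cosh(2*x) 3*pi/(2*cosh(pi*k/4))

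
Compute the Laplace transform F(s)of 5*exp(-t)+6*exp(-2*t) 6/(s+2)+5/(s+1)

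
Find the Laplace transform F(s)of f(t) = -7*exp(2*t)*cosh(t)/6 7*(2 - s)/(6*((s - 2)^2-1))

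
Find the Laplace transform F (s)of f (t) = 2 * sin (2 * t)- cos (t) 4/ (s^2 + 4)- s/ (s^2 + 1)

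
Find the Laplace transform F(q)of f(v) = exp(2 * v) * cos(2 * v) (q - 2)/((q - 2)^2 + 4)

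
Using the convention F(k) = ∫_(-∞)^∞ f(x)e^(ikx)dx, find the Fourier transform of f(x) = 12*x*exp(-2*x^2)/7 3*sqrt(2)*I*sqrt(pi)*k*exp(-k^2/8)/14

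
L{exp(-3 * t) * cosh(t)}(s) (s + 3)/((s + 3)^2 - 1)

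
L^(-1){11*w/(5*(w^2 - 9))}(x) 11*cosh(3*x)/5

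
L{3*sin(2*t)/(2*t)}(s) 3*atan(2/s)/2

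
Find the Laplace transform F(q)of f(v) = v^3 6/q^4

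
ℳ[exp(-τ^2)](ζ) gamma(ζ/2)/2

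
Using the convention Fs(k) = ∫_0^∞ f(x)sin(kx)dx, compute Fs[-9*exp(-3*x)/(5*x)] -9*atan(k/3)/5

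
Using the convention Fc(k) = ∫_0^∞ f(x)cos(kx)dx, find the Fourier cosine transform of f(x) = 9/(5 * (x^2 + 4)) 9 * pi * exp(-2 * k)/20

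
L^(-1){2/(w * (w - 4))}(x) exp(2 * x) * sinh(2 * x)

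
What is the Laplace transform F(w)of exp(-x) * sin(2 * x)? 2/((w + 1)^2 + 4)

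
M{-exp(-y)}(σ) -gamma(σ)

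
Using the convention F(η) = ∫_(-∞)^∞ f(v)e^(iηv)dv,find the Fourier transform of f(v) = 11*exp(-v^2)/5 11*sqrt(pi)*exp(-η^2/4)/5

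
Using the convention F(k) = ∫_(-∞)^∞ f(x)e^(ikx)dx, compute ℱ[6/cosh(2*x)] 3*pi/cosh(pi*k/4)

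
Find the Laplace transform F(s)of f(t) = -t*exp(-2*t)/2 -1/(2*(s + 2)^2)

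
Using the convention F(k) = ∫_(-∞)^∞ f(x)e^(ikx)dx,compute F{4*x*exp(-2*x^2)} sqrt(2)*I*sqrt(pi)*k*exp(-k^2/8)/2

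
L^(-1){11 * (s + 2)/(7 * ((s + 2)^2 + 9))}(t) 11 * exp(-2 * t) * cos(3 * t)/7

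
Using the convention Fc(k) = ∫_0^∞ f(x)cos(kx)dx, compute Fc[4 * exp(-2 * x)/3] 8/(3 * (k^2 + 4))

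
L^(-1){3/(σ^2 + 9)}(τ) sin(3*τ)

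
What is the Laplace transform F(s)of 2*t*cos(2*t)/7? 2*(s^2 - 4)/(7*(s^2+4)^2)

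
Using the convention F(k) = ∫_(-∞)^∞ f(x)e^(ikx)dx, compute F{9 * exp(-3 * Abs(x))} 54/(k^2 + 9)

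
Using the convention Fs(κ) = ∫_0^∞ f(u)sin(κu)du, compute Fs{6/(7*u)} 3*pi/7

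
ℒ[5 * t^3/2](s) 15/s^4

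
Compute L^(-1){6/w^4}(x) x^3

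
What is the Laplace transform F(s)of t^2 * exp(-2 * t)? 2/(s + 2)^3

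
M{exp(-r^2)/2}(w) gamma(w/2)/4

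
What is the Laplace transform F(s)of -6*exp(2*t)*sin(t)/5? -6/(5*(s - 2)^2 + 5)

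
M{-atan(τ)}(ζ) pi * sec(pi * ζ/2)/(2 * ζ)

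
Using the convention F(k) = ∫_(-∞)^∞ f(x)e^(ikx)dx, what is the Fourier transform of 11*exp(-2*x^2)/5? 11*sqrt(2)*sqrt(pi)*exp(-k^2/8)/10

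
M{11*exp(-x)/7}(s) 11*gamma(s)/7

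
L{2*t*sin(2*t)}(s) 8*s/(s^2 + 4)^2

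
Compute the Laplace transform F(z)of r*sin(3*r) 6*z/(z^2 + 9)^2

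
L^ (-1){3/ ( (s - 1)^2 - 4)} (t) 3*exp (t)*sinh (2*t)/2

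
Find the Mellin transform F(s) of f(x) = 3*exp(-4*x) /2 3*gamma(s) /(2*2^(2*s) ) 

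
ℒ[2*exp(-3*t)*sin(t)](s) 2/((s + 3)^2 + 1)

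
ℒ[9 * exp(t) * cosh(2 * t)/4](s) 9 * (s - 1)/(4 * ((s - 1)^2 - 4))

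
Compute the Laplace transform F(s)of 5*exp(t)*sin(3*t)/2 15/(2*((s - 1)^2 + 9))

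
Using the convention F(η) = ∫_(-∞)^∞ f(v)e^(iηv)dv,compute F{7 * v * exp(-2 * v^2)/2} 7 * sqrt(2) * I * sqrt(pi) * η * exp(-η^2/8)/16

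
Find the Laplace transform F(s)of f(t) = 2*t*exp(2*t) 2/(s - 2)^2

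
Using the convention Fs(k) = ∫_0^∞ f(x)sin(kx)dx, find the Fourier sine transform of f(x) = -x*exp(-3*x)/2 -3*k/(k^2 + 9)^2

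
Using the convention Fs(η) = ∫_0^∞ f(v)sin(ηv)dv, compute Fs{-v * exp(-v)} -2 * η/(η^2+1)^2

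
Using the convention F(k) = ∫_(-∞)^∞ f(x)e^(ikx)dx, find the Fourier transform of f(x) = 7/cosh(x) 7 * pi/cosh(pi * k/2)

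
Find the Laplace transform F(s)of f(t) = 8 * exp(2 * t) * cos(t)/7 8 * (s - 2)/(7 * ((s - 2)^2 + 1))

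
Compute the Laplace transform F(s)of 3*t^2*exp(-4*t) 6/(s + 4)^3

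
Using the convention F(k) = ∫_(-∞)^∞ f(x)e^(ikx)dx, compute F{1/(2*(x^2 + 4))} pi*exp(-2*Abs(k))/4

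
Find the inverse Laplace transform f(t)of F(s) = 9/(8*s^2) 9*t/8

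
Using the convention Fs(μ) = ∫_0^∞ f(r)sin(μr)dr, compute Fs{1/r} pi/2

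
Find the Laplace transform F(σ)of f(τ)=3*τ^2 6/σ^3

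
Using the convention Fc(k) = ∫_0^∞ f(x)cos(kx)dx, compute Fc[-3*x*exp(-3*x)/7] 3*(k^2 - 9)/(7*(k^2 + 9)^2)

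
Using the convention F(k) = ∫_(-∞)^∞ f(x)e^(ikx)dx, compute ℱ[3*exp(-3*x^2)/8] sqrt(3)*sqrt(pi)*exp(-k^2/12)/8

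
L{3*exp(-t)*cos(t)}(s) 3*(s + 1)/((s + 1)^2 + 1)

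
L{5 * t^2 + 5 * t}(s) 10/s^3 + 5/s^2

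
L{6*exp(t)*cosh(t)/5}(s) 6*(s - 1)/(5*s*(s - 2))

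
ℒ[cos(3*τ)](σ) σ/(σ^2 + 9)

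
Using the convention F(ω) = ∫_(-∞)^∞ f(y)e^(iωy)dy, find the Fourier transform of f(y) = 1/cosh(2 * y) pi/(2 * cosh(pi * ω/4))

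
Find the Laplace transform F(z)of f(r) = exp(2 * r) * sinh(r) 1/((z - 2)^2 - 1)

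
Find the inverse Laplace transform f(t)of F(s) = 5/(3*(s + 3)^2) 5*t*exp(-3*t)/3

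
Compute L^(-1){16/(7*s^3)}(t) 8*t^2/7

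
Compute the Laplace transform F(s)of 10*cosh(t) 10*s/(s^2 - 1)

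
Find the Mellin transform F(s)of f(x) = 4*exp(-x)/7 4*gamma(s)/7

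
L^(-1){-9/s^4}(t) -3*t^3/2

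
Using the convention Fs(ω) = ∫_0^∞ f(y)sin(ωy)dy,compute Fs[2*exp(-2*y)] 2*ω/(ω^2 + 4)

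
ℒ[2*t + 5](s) 5/s + 2/s^2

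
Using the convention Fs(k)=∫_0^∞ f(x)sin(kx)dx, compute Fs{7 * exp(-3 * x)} 7 * k/(k^2 + 9)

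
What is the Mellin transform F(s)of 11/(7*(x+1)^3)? 11*pi*(s - 2)*(s - 1)/(14*sin(pi*s))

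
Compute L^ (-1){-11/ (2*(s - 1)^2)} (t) -11*t*exp (t)/2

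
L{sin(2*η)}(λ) 2/(λ^2 + 4)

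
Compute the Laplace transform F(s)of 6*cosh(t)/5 6*s/(5*(s^2 - 1))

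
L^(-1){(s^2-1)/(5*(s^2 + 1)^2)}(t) t*cos(t)/5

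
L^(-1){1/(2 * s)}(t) 1/2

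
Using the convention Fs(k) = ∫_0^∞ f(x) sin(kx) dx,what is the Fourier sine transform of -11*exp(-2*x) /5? -11*k/(5*k^2 + 20) 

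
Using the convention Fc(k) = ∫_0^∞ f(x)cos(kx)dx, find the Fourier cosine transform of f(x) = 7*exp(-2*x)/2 7/(k^2+4)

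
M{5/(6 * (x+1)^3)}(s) 5 * pi * (s - 2) * (s - 1)/(12 * sin(pi * s))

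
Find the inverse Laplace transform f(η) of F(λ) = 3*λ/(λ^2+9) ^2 η*sin(3*η) /2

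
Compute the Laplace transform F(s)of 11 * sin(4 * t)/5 44/(5 * (s^2 + 16))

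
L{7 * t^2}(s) 14/s^3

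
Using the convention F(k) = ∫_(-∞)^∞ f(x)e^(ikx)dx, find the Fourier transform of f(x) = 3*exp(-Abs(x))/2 3/(k^2+1)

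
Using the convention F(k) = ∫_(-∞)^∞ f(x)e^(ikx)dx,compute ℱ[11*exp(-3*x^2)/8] 11*sqrt(3)*sqrt(pi)*exp(-k^2/12)/24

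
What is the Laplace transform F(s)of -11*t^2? -22/s^3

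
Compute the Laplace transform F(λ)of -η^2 -2/λ^3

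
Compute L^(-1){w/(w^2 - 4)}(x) cosh(2*x)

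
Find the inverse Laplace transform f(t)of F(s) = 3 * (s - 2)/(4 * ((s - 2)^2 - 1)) 3 * exp(2 * t) * cosh(t)/4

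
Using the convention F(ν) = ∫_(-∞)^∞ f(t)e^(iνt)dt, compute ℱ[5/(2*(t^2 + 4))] 5*pi*exp(-2*Abs(ν))/4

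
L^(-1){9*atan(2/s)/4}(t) 9*sin(2*t)/(4*t)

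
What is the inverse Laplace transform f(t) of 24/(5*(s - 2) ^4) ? 4*t^3*exp(2*t) /5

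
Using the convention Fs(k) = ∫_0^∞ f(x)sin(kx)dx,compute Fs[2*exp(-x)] 2*k/(k^2+1)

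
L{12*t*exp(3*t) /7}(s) 12/(7*(s - 3) ^2) 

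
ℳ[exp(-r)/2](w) gamma(w)/2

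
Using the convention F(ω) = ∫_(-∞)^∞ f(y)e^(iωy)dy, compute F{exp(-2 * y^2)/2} sqrt(2) * sqrt(pi) * exp(-ω^2/8)/4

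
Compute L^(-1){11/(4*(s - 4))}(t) 11*exp(4*t)/4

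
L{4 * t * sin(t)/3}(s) 8 * s/(3 * (s^2 + 1)^2)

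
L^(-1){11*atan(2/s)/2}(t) 11*sin(2*t)/(2*t)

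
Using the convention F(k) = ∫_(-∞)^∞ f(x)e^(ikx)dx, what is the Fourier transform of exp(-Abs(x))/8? 1/(4*(k^2 + 1))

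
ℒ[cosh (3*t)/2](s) s/ (2*(s^2 - 9))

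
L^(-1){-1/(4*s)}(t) -1/4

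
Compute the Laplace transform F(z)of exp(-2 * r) 1/(z + 2)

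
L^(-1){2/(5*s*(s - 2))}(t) 2*exp(t)*sinh(t)/5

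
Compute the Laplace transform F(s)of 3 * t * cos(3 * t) 3 * (s^2-9)/(s^2 + 9)^2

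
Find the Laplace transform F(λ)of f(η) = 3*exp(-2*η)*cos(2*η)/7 3*(λ + 2)/(7*((λ + 2)^2 + 4))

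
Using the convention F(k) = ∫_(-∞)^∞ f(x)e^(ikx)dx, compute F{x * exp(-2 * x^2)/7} sqrt(2) * I * sqrt(pi) * k * exp(-k^2/8)/56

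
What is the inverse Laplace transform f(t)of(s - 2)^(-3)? t^2*exp(2*t)/2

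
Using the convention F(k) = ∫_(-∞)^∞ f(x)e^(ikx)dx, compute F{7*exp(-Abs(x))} 14/(k^2 + 1)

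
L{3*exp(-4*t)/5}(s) 3/(5*(s + 4))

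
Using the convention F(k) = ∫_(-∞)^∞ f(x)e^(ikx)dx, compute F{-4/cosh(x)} -4*pi/cosh(pi*k/2)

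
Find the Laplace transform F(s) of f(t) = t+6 6/s+s^(-2) 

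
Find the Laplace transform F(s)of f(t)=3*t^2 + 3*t 3/s^2 + 6/s^3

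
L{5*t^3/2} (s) 15/s^4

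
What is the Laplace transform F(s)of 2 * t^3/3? 4/s^4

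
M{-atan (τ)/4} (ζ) pi * sec (pi * ζ/2)/ (8 * ζ)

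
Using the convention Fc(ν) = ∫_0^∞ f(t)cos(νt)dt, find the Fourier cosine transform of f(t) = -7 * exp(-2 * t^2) -7 * sqrt(2) * sqrt(pi) * exp(-ν^2/8)/4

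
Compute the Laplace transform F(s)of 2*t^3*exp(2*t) 12/(s - 2)^4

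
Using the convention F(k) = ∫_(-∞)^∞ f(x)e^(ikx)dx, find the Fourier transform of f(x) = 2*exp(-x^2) 2*sqrt(pi)*exp(-k^2/4)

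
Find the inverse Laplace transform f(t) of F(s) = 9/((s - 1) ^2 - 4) 9*exp(t)*sinh(2*t) /2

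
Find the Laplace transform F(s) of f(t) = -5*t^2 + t s^(-2) - 10/s^3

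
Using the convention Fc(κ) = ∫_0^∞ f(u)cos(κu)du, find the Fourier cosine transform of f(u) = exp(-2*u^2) sqrt(2)*sqrt(pi)*exp(-κ^2/8)/4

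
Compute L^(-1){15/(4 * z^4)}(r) 5 * r^3/8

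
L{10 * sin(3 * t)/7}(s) 30/(7 * (s^2+9))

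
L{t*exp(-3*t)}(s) (s + 3)^(-2)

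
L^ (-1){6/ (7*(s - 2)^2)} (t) 6*t*exp (2*t)/7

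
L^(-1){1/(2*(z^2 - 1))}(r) sinh(r)/2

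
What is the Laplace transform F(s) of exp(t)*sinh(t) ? 1/(s*(s - 2) ) 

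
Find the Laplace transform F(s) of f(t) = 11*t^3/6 11/s^4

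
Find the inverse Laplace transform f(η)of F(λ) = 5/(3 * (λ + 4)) 5 * exp(-4 * η)/3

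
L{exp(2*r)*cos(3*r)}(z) (z - 2)/((z - 2)^2+9)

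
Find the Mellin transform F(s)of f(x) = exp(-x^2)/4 gamma(s/2)/8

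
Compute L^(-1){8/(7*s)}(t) 8/7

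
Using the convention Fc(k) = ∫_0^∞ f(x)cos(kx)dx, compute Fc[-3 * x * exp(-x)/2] 3 * (k^2-1)/(2 * (k^2 + 1)^2)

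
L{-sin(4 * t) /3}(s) -4/(3 * s^2 + 48) 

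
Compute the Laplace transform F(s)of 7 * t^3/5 42/(5 * s^4)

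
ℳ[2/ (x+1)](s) 2*pi*csc (pi*s)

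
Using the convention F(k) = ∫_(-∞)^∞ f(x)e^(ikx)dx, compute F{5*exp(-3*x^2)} 5*sqrt(3)*sqrt(pi)*exp(-k^2/12)/3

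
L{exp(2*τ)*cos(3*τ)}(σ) (σ - 2)/((σ - 2)^2 + 9)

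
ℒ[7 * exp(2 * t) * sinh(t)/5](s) 7/(5 * ((s - 2)^2 - 1))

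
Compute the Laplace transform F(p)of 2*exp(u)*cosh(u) 2*(p - 1)/(p*(p - 2))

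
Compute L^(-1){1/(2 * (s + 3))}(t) exp(-3 * t)/2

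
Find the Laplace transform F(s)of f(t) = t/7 1/(7*s^2)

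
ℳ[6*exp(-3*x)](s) 6*gamma(s)/3^s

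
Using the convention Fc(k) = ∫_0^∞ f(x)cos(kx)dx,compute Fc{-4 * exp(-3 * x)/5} -12/(5 * k^2 + 45)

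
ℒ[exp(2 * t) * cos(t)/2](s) (s - 2)/(2 * ((s - 2)^2 + 1))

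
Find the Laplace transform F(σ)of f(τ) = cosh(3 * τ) σ/(σ^2 - 9)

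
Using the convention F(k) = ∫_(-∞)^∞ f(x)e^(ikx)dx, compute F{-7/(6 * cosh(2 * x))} -7 * pi/(12 * cosh(pi * k/4))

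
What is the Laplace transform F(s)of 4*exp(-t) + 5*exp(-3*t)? 4/(s + 1) + 5/(s + 3)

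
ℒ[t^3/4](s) 3/(2*s^4)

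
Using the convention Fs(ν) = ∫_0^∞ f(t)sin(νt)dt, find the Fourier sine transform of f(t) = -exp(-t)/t -atan(ν)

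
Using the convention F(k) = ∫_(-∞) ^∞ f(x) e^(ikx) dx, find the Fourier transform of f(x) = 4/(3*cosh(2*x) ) 2*pi/(3*cosh(pi*k/4) ) 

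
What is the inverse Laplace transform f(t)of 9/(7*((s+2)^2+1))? 9*exp(-2*t)*sin(t)/7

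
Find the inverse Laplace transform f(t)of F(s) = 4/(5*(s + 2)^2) 4*t*exp(-2*t)/5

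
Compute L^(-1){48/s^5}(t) 2*t^4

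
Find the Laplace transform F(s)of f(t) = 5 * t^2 10/s^3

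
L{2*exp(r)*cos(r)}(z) 2*(z - 1)/((z - 1)^2 + 1)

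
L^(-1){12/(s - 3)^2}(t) 12 * t * exp(3 * t)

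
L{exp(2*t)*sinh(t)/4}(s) 1/(4*((s - 2)^2 - 1))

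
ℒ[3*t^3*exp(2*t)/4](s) 9/(2*(s - 2)^4)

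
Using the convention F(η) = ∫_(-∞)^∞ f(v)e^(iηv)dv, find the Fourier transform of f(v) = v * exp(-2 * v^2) sqrt(2) * I * sqrt(pi) * η * exp(-η^2/8)/8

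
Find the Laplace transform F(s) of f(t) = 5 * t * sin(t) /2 5 * s/(s^2 + 1) ^2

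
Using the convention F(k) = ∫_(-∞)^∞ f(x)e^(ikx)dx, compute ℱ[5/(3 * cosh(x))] 5 * pi/(3 * cosh(pi * k/2))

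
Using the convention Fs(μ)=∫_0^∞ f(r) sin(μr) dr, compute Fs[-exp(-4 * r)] -μ/(μ^2+16) 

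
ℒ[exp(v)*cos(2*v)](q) (q - 1)/((q - 1)^2+4)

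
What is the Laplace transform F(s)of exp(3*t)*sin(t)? 1/((s - 3)^2 + 1)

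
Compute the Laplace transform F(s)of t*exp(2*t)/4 1/(4*(s - 2)^2)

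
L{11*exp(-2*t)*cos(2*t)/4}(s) 11*(s + 2)/(4*((s + 2)^2 + 4))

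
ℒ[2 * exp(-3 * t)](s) 2/(s + 3)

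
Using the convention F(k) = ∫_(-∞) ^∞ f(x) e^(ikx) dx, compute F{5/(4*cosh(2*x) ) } 5*pi/(8*cosh(pi*k/4) ) 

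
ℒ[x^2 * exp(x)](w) 2/(w - 1)^3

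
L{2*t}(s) 2/s^2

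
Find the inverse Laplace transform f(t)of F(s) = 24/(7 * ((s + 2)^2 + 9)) 8 * exp(-2 * t) * sin(3 * t)/7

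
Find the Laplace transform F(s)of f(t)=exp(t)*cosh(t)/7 (s - 1)/(7*s*(s - 2))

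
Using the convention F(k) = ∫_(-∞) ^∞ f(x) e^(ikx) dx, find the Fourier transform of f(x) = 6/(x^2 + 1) 6 * pi * exp(-Abs(k) ) 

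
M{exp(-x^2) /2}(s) gamma(s/2) /4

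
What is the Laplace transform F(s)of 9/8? 9/(8*s)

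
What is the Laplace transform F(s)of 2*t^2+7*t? 7/s^2+4/s^3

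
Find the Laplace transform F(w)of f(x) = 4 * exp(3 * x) 4/(w - 3)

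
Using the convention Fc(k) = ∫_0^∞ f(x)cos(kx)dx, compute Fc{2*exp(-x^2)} sqrt(pi)*exp(-k^2/4)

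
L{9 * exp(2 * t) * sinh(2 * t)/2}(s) 9/(s * (s - 4))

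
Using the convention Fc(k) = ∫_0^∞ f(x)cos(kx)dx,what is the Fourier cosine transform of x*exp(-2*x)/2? (4 - k^2)/(2*(k^2 + 4)^2)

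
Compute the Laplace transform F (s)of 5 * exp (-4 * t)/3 5/ (3 * (s+4))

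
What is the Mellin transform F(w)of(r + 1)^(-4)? gamma(w) * gamma(4 - w)/6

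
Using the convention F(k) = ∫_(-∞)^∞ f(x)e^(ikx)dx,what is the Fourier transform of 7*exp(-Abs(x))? 14/(k^2 + 1)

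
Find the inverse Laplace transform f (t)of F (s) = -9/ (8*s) -9/8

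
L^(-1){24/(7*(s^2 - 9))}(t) 8*sinh(3*t)/7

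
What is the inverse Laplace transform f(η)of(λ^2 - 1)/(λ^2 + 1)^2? η * cos(η)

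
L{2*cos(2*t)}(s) 2*s/(s^2 + 4)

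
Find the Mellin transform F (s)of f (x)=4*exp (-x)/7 4*gamma (s)/7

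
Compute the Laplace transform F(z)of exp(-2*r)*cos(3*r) (z + 2)/((z + 2)^2 + 9)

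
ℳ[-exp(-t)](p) -gamma(p)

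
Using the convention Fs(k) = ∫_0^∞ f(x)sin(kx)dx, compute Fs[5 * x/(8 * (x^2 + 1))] 5 * pi * exp(-k)/16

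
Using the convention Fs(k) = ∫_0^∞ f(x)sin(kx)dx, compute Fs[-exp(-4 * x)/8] -k/(8 * k^2 + 128)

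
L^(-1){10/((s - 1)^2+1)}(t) 10 * exp(t) * sin(t)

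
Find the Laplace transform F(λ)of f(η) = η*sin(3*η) 6*λ/(λ^2 + 9)^2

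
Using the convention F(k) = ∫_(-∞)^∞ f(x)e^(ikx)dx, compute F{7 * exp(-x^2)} 7 * sqrt(pi) * exp(-k^2/4)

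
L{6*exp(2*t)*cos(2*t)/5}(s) 6*(s - 2)/(5*((s - 2)^2 + 4))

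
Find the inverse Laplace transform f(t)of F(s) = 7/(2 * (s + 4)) 7 * exp(-4 * t)/2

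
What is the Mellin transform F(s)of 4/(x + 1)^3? 2 * pi * (s - 2) * (s - 1)/sin(pi * s)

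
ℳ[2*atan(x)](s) -pi*sec(pi*s/2)/s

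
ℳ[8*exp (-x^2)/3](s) 4*gamma (s/2)/3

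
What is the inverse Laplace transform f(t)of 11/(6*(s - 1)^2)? 11*t*exp(t)/6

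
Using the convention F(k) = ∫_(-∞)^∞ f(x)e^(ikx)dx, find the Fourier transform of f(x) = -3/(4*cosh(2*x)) -3*pi/(8*cosh(pi*k/4))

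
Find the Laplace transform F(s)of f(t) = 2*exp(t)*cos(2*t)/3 2*(s - 1)/(3*((s - 1)^2 + 4))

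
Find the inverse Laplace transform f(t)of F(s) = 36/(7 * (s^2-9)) 12 * sinh(3 * t)/7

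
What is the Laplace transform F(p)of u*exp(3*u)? (p - 3)^(-2)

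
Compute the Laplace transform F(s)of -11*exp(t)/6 -11/(6*s - 6)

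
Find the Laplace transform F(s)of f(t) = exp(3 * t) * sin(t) 1/((s - 3)^2 + 1)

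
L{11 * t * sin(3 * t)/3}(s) 22 * s/(s^2 + 9)^2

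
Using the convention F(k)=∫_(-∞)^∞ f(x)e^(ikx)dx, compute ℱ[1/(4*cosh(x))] pi/(4*cosh(pi*k/2))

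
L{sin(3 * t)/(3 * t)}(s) atan(3/s)/3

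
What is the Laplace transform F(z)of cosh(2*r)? z/(z^2 - 4)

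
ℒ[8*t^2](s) 16/s^3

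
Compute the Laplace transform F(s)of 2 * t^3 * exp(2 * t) 12/(s - 2)^4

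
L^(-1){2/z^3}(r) r^2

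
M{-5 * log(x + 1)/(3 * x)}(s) 5 * pi * csc(pi * s)/(3 * (s - 1))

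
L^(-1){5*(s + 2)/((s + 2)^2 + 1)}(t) 5*exp(-2*t)*cos(t)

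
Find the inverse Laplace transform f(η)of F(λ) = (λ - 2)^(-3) η^2 * exp(2 * η)/2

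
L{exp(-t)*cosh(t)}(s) (s + 1)/(s*(s + 2))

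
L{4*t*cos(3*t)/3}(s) 4*(s^2 - 9)/(3*(s^2 + 9)^2)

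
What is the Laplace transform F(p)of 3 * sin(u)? 3/(p^2 + 1)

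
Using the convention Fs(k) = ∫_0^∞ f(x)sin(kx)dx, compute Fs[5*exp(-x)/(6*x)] 5*atan(k)/6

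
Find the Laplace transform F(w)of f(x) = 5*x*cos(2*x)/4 5*(w^2 - 4)/(4*(w^2 + 4)^2)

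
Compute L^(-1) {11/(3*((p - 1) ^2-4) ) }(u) 11*exp(u)*sinh(2*u) /6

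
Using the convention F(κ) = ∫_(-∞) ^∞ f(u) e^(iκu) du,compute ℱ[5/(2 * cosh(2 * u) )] 5 * pi/(4 * cosh(pi * κ/4) ) 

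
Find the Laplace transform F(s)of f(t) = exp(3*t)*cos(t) (s - 3)/((s - 3)^2+1)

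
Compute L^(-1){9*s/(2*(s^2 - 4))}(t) 9*cosh(2*t)/2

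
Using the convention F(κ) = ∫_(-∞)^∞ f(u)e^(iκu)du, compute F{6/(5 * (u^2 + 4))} 3 * pi * exp(-2 * Abs(κ))/5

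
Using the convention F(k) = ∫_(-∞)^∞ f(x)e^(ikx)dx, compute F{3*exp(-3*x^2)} sqrt(3)*sqrt(pi)*exp(-k^2/12)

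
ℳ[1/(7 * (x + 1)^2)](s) (-pi * s + pi)/(7 * sin(pi * s))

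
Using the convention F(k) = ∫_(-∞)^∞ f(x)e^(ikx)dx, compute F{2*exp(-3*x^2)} 2*sqrt(3)*sqrt(pi)*exp(-k^2/12)/3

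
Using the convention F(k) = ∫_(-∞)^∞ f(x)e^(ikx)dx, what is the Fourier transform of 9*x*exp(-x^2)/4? 9*I*sqrt(pi)*k*exp(-k^2/4)/8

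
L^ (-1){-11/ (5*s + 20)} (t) -11*exp (-4*t)/5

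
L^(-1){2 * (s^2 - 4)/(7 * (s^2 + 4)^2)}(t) 2 * t * cos(2 * t)/7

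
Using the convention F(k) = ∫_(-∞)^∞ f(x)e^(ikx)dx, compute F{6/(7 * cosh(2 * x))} 3 * pi/(7 * cosh(pi * k/4))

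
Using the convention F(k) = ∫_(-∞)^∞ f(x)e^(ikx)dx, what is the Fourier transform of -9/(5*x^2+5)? -9*pi*exp(-Abs(k))/5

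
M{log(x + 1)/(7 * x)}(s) -pi * csc(pi * s)/(7 * s - 7)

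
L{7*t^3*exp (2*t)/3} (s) 14/ (s - 2)^4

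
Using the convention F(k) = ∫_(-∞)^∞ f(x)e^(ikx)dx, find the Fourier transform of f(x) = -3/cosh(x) -3*pi/cosh(pi*k/2)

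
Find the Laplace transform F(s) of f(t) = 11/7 11/(7 * s) 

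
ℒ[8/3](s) 8/ (3 * s)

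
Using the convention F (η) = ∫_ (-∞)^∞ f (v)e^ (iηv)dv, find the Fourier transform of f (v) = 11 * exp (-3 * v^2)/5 11 * sqrt (3) * sqrt (pi) * exp (-η^2/12)/15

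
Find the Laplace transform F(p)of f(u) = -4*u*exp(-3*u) -4/(p + 3)^2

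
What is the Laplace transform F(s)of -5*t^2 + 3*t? 3/s^2 - 10/s^3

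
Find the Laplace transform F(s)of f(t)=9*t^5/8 135/s^6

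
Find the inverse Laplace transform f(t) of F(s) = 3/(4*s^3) 3*t^2/8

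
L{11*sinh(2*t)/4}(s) 11/(2*(s^2 - 4))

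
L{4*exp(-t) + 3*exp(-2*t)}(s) 4/(s + 1) + 3/(s + 2)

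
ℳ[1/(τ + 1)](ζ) pi*csc(pi*ζ)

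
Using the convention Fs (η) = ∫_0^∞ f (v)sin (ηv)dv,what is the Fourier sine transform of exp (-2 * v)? η/ (η^2 + 4)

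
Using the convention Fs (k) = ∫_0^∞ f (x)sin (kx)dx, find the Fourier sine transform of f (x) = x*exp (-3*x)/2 3*k/ (k^2 + 9)^2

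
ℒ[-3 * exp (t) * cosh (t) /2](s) 3 * (1 - s) / (2 * s * (s - 2) ) 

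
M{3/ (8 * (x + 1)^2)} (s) -3 * pi * (s - 1)/ (8 * sin (pi * s))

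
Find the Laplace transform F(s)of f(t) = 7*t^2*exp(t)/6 7/(3*(s - 1)^3)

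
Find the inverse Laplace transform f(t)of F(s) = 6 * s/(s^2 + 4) 6 * cos(2 * t)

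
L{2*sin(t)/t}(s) 2*atan(1/s)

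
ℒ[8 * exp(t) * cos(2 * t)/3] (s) 8 * (s - 1)/(3 * ((s - 1)^2 + 4))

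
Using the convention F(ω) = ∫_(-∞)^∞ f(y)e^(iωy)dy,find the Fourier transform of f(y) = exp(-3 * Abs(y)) 6/(ω^2 + 9)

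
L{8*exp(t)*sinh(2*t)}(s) 16/((s - 1)^2 - 4)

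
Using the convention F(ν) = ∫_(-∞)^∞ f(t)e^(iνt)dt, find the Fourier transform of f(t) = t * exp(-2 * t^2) sqrt(2) * I * sqrt(pi) * ν * exp(-ν^2/8)/8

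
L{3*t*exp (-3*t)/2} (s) 3/ (2*(s + 3)^2)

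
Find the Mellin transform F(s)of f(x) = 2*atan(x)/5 -pi*sec(pi*s/2)/(5*s)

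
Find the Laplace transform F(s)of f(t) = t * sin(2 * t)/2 2 * s/(s^2 + 4)^2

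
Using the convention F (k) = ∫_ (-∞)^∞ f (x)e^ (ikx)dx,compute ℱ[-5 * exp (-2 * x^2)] -5 * sqrt (2) * sqrt (pi) * exp (-k^2/8)/2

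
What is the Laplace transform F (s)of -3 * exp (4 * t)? -3/ (s - 4)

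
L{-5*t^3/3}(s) -10/s^4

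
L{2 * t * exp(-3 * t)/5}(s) 2/(5 * (s+3)^2)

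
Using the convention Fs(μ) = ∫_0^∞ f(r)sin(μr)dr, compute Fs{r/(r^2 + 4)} pi * exp(-2 * μ)/2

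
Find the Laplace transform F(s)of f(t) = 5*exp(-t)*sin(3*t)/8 15/(8*((s + 1)^2 + 9))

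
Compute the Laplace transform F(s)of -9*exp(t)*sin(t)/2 -9/(2*(s - 1)^2 + 2)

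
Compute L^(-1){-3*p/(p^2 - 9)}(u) -3*cosh(3*u)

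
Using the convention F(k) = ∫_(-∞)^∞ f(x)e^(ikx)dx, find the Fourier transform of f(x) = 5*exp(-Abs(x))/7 10/(7*(k^2+1))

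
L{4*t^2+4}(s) 4/s+8/s^3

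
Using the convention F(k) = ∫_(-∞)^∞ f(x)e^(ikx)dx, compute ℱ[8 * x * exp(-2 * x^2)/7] sqrt(2) * I * sqrt(pi) * k * exp(-k^2/8)/7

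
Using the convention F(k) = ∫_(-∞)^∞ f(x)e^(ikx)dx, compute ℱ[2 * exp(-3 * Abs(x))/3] 4/(k^2 + 9)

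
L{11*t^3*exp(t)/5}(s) 66/(5*(s - 1)^4)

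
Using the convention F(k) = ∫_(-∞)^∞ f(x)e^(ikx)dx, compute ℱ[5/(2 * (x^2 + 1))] 5 * pi * exp(-Abs(k))/2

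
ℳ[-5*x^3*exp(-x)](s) -5*gamma(s + 3)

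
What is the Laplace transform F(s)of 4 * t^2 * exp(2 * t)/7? 8/(7 * (s - 2)^3)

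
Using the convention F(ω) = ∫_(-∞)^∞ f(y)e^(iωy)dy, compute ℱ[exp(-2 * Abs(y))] 4/(ω^2 + 4)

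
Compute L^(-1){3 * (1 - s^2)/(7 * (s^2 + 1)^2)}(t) -3 * t * cos(t)/7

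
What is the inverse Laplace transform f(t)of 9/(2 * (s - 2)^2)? 9 * t * exp(2 * t)/2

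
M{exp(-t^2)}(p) gamma(p/2)/2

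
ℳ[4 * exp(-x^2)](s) 2 * gamma(s/2)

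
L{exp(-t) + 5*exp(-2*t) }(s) 1/(s + 1) + 5/(s + 2) 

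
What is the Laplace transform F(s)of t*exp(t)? (s - 1)^(-2)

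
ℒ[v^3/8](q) 3/(4*q^4) 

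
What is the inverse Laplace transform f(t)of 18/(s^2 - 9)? 6 * sinh(3 * t)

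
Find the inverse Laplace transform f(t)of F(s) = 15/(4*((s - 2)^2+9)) 5*exp(2*t)*sin(3*t)/4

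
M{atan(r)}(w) -pi * sec(pi * w/2)/(2 * w)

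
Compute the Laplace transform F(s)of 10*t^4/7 240/(7*s^5)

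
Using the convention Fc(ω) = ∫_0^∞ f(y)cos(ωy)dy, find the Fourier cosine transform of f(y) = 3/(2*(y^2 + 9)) pi*exp(-3*ω)/4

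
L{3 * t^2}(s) 6/s^3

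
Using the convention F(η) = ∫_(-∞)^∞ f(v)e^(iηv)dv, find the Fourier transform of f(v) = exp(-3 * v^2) sqrt(3) * sqrt(pi) * exp(-η^2/12)/3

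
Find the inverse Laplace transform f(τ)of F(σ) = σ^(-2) τ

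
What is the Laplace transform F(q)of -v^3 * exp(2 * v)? -6/(q - 2)^4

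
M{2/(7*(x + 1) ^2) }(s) -2*pi*(s - 1) /(7*sin(pi*s) ) 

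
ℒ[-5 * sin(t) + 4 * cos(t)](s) 4 * s/(s^2 + 1) - 5/(s^2 + 1)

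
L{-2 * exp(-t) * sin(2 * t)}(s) -4/((s+1)^2+4)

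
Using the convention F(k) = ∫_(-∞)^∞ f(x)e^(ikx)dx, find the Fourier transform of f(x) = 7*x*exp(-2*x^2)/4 7*sqrt(2)*I*sqrt(pi)*k*exp(-k^2/8)/32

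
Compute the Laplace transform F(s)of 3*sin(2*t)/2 3/(s^2 + 4)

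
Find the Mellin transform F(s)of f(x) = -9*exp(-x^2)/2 -9*gamma(s/2)/4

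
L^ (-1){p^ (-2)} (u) u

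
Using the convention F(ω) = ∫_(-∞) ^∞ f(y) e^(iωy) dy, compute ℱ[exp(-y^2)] sqrt(pi)*exp(-ω^2/4) 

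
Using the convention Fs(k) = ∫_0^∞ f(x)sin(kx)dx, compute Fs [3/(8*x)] 3*pi/16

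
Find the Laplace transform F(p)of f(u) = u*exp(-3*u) (p + 3)^(-2)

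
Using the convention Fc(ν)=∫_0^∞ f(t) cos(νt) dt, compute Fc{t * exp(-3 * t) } (9 - ν^2) /(ν^2 + 9) ^2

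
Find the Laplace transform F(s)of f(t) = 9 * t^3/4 27/(2 * s^4)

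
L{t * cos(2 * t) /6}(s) (s^2 - 4) /(6 * (s^2 + 4) ^2) 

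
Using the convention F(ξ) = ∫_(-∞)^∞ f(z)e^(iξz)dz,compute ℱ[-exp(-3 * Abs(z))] -6/(ξ^2 + 9)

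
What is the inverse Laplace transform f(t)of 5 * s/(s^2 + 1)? 5 * cos(t)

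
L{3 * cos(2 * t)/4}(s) 3 * s/(4 * (s^2 + 4))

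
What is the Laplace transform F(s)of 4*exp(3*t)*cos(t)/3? 4*(s - 3)/(3*((s - 3)^2+1))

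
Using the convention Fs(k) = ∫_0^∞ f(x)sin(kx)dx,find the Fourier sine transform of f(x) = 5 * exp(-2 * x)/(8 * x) 5 * atan(k/2)/8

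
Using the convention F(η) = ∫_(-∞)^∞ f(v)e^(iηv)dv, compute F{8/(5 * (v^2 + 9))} 8 * pi * exp(-3 * Abs(η))/15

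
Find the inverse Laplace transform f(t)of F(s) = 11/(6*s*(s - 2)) 11*exp(t)*sinh(t)/6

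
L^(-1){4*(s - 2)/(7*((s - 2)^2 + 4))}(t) 4*exp(2*t)*cos(2*t)/7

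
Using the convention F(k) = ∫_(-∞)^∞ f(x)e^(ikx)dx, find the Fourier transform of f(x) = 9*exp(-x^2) 9*sqrt(pi)*exp(-k^2/4)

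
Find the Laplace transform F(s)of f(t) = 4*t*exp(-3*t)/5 4/(5*(s + 3)^2)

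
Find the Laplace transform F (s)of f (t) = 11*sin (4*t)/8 11/ (2*(s^2 + 16))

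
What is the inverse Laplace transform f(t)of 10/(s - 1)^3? 5*t^2*exp(t)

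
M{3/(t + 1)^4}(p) gamma(p)*gamma(4 - p)/2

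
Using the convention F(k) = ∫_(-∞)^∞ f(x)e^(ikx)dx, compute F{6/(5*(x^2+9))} 2*pi*exp(-3*Abs(k))/5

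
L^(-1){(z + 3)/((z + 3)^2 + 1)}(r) exp(-3 * r) * cos(r)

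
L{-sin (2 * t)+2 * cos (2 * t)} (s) 2 * s/ (s^2+4) - 2/ (s^2+4)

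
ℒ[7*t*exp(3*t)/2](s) 7/(2*(s - 3)^2)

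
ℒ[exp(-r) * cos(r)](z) (z + 1) /((z + 1) ^2 + 1) 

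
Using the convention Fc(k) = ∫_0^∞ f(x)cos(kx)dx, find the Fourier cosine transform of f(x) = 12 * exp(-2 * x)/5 24/(5 * (k^2 + 4))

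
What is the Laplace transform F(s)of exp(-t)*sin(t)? 1/((s+1)^2+1)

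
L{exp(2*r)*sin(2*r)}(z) 2/((z - 2)^2 + 4)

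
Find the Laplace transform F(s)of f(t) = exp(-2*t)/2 1/(2*(s + 2))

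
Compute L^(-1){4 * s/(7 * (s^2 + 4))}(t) 4 * cos(2 * t)/7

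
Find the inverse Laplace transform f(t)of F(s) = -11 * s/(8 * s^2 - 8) -11 * cosh(t)/8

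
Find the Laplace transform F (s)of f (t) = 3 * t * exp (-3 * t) 3/ (s+3)^2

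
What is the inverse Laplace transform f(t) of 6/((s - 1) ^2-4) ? 3 * exp(t) * sinh(2 * t) 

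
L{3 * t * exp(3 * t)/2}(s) 3/(2 * (s - 3)^2)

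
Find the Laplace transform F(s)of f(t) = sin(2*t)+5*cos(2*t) 2/(s^2+4)+5*s/(s^2+4)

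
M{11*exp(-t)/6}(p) 11*gamma(p)/6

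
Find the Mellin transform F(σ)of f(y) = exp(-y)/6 gamma(σ)/6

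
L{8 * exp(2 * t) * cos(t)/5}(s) 8 * (s - 2)/(5 * ((s - 2)^2 + 1))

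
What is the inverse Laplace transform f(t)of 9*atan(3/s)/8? 9*sin(3*t)/(8*t)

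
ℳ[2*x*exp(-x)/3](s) 2*gamma(s + 1)/3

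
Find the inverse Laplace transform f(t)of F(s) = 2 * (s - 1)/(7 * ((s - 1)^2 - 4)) 2 * exp(t) * cosh(2 * t)/7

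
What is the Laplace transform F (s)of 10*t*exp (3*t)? 10/ (s - 3)^2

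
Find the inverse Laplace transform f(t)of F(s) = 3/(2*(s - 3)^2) 3*t*exp(3*t)/2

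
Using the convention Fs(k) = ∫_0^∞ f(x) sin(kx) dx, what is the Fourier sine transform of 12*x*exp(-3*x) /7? 72*k/(7*(k^2 + 9) ^2) 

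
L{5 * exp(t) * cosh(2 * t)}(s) 5 * (s - 1)/((s - 1)^2 - 4)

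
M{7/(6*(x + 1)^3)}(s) 7*pi*(s - 2)*(s - 1)/(12*sin(pi*s))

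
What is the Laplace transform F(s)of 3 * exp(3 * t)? 3/(s - 3)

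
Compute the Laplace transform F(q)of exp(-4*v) 1/(q+4)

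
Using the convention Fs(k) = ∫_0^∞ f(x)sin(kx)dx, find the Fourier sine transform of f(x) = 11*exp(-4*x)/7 11*k/(7*(k^2 + 16))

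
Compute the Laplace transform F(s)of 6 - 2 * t 6/s - 2/s^2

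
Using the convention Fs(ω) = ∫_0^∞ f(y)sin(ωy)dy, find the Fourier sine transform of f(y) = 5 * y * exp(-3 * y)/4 15 * ω/(2 * (ω^2 + 9)^2)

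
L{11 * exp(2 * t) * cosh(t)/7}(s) 11 * (s - 2)/(7 * ((s - 2)^2 - 1))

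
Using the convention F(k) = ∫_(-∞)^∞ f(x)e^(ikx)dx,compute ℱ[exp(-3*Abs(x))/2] 3/(k^2 + 9)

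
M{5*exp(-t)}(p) 5*gamma(p)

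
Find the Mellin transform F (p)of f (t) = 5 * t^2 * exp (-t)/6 5 * gamma (p + 2)/6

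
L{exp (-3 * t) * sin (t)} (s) 1/ ( (s + 3)^2 + 1)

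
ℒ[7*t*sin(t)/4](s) 7*s/(2*(s^2 + 1)^2)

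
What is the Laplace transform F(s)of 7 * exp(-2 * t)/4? 7/(4 * (s+2))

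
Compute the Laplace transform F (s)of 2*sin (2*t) 4/ (s^2 + 4)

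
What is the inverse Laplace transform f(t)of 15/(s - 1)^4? 5*t^3*exp(t)/2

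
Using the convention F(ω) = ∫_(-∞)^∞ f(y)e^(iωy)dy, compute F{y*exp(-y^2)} I*sqrt(pi)*ω*exp(-ω^2/4)/2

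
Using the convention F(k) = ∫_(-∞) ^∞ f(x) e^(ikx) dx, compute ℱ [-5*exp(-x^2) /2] -5*sqrt(pi)*exp(-k^2/4) /2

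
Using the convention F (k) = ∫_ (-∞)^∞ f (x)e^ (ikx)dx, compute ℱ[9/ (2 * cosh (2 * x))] 9 * pi/ (4 * cosh (pi * k/4))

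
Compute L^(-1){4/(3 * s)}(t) 4/3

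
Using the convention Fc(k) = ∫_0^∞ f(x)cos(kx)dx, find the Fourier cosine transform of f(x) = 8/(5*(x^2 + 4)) 2*pi*exp(-2*k)/5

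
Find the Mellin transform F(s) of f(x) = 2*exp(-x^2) gamma(s/2) 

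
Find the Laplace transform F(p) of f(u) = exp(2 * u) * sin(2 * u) 2/((p - 2) ^2+4) 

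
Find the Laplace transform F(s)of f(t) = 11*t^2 22/s^3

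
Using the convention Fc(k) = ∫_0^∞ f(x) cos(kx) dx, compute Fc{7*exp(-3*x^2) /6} 7*sqrt(3)*sqrt(pi)*exp(-k^2/12) /36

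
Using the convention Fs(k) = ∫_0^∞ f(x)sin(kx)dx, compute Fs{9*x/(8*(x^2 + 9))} 9*pi*exp(-3*k)/16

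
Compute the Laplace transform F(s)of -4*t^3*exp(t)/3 -8/(s - 1)^4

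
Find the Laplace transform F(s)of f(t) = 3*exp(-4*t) 3/(s + 4)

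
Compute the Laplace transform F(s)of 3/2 3/(2 * s)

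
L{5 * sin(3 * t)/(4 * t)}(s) 5 * atan(3/s)/4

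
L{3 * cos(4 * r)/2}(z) 3 * z/(2 * (z^2+16))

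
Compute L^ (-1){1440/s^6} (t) 12*t^5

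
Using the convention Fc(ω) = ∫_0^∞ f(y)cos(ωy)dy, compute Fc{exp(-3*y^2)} sqrt(3)*sqrt(pi)*exp(-ω^2/12)/6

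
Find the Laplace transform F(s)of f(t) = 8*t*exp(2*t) 8/(s - 2)^2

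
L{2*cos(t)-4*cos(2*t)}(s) 2*s/(s^2 + 1)-4*s/(s^2 + 4)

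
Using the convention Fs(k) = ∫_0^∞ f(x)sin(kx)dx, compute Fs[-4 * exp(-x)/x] -4 * atan(k)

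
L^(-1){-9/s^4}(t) -3*t^3/2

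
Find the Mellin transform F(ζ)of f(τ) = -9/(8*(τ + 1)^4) 3*pi*(ζ - 3)*(ζ - 2)*(ζ - 1)/(16*sin(pi*ζ))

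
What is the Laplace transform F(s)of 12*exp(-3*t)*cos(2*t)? 12*(s + 3)/((s + 3)^2 + 4)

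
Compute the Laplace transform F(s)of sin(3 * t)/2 3/(2 * (s^2+9))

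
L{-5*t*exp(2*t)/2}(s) -5/(2*(s - 2)^2)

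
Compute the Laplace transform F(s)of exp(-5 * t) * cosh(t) (s + 5)/((s + 5)^2-1)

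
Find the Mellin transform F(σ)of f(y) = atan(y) -pi * sec(pi * σ/2)/(2 * σ)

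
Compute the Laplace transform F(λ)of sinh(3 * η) 3/(λ^2 - 9)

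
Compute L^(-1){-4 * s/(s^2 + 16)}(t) -4 * cos(4 * t)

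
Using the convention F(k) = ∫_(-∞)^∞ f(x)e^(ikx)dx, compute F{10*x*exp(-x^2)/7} 5*I*sqrt(pi)*k*exp(-k^2/4)/7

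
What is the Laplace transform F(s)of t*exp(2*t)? (s - 2)^(-2)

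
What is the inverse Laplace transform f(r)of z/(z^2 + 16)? cos(4*r)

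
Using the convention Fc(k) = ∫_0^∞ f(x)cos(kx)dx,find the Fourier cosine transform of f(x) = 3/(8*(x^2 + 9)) pi*exp(-3*k)/16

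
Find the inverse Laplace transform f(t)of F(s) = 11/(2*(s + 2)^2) 11*t*exp(-2*t)/2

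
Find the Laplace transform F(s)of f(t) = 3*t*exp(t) 3/(s - 1)^2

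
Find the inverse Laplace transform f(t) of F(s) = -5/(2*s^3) -5*t^2/4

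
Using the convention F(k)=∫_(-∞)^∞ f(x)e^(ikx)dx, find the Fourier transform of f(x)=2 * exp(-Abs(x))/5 4/(5 * (k^2 + 1))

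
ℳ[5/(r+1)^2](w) -5 * pi * (w - 1)/sin(pi * w)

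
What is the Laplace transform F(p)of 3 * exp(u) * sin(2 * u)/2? 3/((p - 1)^2 + 4)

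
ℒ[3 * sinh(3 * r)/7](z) 9/(7 * (z^2 - 9))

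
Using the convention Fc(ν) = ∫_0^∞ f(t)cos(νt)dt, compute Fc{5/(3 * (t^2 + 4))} 5 * pi * exp(-2 * ν)/12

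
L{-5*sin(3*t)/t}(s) -5*atan(3/s)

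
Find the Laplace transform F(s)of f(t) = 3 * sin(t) 3/(s^2 + 1)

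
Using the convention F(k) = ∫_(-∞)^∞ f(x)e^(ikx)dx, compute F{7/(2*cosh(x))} 7*pi/(2*cosh(pi*k/2))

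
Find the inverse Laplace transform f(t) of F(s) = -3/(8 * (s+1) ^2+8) -3 * exp(-t) * sin(t) /8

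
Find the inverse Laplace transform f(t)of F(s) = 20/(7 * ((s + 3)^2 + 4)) 10 * exp(-3 * t) * sin(2 * t)/7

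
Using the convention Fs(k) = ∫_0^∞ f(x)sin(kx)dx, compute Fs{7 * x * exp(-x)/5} 14 * k/(5 * (k^2 + 1)^2)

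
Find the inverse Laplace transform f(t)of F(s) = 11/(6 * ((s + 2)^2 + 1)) 11 * exp(-2 * t) * sin(t)/6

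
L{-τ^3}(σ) -6/σ^4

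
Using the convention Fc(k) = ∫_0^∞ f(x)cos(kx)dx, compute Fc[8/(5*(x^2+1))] 4*pi*exp(-k)/5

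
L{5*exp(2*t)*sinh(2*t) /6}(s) 5/(3*s*(s - 4) ) 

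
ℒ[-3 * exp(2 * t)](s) -3/(s - 2)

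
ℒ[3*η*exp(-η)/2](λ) 3/(2*(λ + 1)^2)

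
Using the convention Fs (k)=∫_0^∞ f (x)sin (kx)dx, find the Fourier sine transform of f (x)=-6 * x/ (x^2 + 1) -3 * pi * exp (-k)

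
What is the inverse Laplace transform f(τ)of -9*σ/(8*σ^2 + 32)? -9*cos(2*τ)/8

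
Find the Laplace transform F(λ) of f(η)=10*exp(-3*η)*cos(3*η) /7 10*(λ + 3) /(7*((λ + 3) ^2 + 9) ) 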